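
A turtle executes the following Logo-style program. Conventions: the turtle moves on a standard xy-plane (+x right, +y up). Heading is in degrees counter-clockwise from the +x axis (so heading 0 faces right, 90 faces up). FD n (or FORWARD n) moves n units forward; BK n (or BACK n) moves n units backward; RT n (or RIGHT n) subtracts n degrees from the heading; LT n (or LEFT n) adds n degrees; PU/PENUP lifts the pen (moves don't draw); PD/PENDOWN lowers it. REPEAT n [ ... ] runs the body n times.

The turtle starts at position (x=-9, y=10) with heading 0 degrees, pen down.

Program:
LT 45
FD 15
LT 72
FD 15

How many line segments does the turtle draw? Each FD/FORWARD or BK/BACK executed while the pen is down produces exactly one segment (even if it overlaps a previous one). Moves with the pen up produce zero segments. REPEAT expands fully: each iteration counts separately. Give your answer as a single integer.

Answer: 2

Derivation:
Executing turtle program step by step:
Start: pos=(-9,10), heading=0, pen down
LT 45: heading 0 -> 45
FD 15: (-9,10) -> (1.607,20.607) [heading=45, draw]
LT 72: heading 45 -> 117
FD 15: (1.607,20.607) -> (-5.203,33.972) [heading=117, draw]
Final: pos=(-5.203,33.972), heading=117, 2 segment(s) drawn
Segments drawn: 2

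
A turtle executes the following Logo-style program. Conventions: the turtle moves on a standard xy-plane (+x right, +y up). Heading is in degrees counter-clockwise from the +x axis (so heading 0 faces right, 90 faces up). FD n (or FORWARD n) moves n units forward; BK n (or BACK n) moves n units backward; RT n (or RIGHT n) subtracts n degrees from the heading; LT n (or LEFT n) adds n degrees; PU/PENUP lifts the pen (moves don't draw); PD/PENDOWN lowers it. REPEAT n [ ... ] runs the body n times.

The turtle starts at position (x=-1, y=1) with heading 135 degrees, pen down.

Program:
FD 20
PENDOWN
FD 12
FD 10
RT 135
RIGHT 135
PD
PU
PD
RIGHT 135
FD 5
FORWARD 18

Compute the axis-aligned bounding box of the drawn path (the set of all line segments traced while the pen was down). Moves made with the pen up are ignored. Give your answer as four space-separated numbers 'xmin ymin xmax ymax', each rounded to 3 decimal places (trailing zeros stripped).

Answer: -30.698 1 -1 53.698

Derivation:
Executing turtle program step by step:
Start: pos=(-1,1), heading=135, pen down
FD 20: (-1,1) -> (-15.142,15.142) [heading=135, draw]
PD: pen down
FD 12: (-15.142,15.142) -> (-23.627,23.627) [heading=135, draw]
FD 10: (-23.627,23.627) -> (-30.698,30.698) [heading=135, draw]
RT 135: heading 135 -> 0
RT 135: heading 0 -> 225
PD: pen down
PU: pen up
PD: pen down
RT 135: heading 225 -> 90
FD 5: (-30.698,30.698) -> (-30.698,35.698) [heading=90, draw]
FD 18: (-30.698,35.698) -> (-30.698,53.698) [heading=90, draw]
Final: pos=(-30.698,53.698), heading=90, 5 segment(s) drawn

Segment endpoints: x in {-30.698, -30.698, -23.627, -15.142, -1}, y in {1, 15.142, 23.627, 30.698, 35.698, 53.698}
xmin=-30.698, ymin=1, xmax=-1, ymax=53.698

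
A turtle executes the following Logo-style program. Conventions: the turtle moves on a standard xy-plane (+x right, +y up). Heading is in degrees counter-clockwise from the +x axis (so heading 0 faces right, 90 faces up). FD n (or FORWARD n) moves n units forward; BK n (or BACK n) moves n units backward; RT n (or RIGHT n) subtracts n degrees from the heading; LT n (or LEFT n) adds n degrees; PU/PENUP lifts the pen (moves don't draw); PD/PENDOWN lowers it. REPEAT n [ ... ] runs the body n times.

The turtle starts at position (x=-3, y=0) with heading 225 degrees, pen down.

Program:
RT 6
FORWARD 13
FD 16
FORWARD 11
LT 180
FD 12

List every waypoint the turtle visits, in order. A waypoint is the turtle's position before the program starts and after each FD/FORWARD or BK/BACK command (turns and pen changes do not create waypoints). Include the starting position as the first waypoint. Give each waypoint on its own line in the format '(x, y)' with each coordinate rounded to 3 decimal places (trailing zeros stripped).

Executing turtle program step by step:
Start: pos=(-3,0), heading=225, pen down
RT 6: heading 225 -> 219
FD 13: (-3,0) -> (-13.103,-8.181) [heading=219, draw]
FD 16: (-13.103,-8.181) -> (-25.537,-18.25) [heading=219, draw]
FD 11: (-25.537,-18.25) -> (-34.086,-25.173) [heading=219, draw]
LT 180: heading 219 -> 39
FD 12: (-34.086,-25.173) -> (-24.76,-17.621) [heading=39, draw]
Final: pos=(-24.76,-17.621), heading=39, 4 segment(s) drawn
Waypoints (5 total):
(-3, 0)
(-13.103, -8.181)
(-25.537, -18.25)
(-34.086, -25.173)
(-24.76, -17.621)

Answer: (-3, 0)
(-13.103, -8.181)
(-25.537, -18.25)
(-34.086, -25.173)
(-24.76, -17.621)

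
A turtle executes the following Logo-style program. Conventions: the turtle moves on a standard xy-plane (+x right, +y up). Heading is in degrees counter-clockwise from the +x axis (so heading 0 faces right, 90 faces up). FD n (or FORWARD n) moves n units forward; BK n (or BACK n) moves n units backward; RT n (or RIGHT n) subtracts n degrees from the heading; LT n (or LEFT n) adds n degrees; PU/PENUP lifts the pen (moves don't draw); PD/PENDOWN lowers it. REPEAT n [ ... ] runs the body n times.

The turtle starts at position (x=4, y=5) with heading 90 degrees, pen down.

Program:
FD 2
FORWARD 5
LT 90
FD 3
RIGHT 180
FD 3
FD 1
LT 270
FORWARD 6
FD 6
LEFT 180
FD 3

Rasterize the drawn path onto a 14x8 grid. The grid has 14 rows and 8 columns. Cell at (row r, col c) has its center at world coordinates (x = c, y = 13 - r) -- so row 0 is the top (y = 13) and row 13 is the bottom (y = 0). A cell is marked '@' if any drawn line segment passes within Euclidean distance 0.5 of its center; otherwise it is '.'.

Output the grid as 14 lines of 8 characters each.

Segment 0: (4,5) -> (4,7)
Segment 1: (4,7) -> (4,12)
Segment 2: (4,12) -> (1,12)
Segment 3: (1,12) -> (4,12)
Segment 4: (4,12) -> (5,12)
Segment 5: (5,12) -> (5,6)
Segment 6: (5,6) -> (5,0)
Segment 7: (5,0) -> (5,3)

Answer: ........
.@@@@@..
....@@..
....@@..
....@@..
....@@..
....@@..
....@@..
....@@..
.....@..
.....@..
.....@..
.....@..
.....@..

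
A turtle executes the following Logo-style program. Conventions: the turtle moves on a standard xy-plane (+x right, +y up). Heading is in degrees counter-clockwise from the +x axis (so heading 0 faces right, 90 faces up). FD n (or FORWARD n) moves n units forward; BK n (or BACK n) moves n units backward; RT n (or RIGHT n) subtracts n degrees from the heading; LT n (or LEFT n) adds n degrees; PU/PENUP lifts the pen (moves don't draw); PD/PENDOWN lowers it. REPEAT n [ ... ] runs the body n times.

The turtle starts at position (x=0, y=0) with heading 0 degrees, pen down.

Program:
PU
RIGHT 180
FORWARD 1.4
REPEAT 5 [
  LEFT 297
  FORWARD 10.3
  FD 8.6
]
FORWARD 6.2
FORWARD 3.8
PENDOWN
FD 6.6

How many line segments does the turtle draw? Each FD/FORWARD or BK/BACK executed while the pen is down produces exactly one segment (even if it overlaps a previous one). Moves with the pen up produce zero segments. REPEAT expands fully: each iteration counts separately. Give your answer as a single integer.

Executing turtle program step by step:
Start: pos=(0,0), heading=0, pen down
PU: pen up
RT 180: heading 0 -> 180
FD 1.4: (0,0) -> (-1.4,0) [heading=180, move]
REPEAT 5 [
  -- iteration 1/5 --
  LT 297: heading 180 -> 117
  FD 10.3: (-1.4,0) -> (-6.076,9.177) [heading=117, move]
  FD 8.6: (-6.076,9.177) -> (-9.98,16.84) [heading=117, move]
  -- iteration 2/5 --
  LT 297: heading 117 -> 54
  FD 10.3: (-9.98,16.84) -> (-3.926,25.173) [heading=54, move]
  FD 8.6: (-3.926,25.173) -> (1.129,32.13) [heading=54, move]
  -- iteration 3/5 --
  LT 297: heading 54 -> 351
  FD 10.3: (1.129,32.13) -> (11.302,30.519) [heading=351, move]
  FD 8.6: (11.302,30.519) -> (19.796,29.174) [heading=351, move]
  -- iteration 4/5 --
  LT 297: heading 351 -> 288
  FD 10.3: (19.796,29.174) -> (22.979,19.378) [heading=288, move]
  FD 8.6: (22.979,19.378) -> (25.636,11.199) [heading=288, move]
  -- iteration 5/5 --
  LT 297: heading 288 -> 225
  FD 10.3: (25.636,11.199) -> (18.353,3.916) [heading=225, move]
  FD 8.6: (18.353,3.916) -> (12.272,-2.165) [heading=225, move]
]
FD 6.2: (12.272,-2.165) -> (7.888,-6.55) [heading=225, move]
FD 3.8: (7.888,-6.55) -> (5.201,-9.237) [heading=225, move]
PD: pen down
FD 6.6: (5.201,-9.237) -> (0.534,-13.903) [heading=225, draw]
Final: pos=(0.534,-13.903), heading=225, 1 segment(s) drawn
Segments drawn: 1

Answer: 1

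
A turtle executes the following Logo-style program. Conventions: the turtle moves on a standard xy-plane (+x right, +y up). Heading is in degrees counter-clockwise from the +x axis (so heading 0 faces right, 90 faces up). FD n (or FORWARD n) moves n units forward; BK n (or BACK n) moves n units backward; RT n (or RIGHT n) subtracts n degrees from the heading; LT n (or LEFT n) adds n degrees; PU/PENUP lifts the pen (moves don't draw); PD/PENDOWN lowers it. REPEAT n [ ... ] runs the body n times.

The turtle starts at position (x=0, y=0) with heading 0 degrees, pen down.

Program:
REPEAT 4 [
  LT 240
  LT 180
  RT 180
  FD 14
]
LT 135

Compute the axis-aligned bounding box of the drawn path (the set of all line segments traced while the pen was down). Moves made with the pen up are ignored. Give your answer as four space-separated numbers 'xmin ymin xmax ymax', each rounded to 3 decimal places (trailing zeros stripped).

Executing turtle program step by step:
Start: pos=(0,0), heading=0, pen down
REPEAT 4 [
  -- iteration 1/4 --
  LT 240: heading 0 -> 240
  LT 180: heading 240 -> 60
  RT 180: heading 60 -> 240
  FD 14: (0,0) -> (-7,-12.124) [heading=240, draw]
  -- iteration 2/4 --
  LT 240: heading 240 -> 120
  LT 180: heading 120 -> 300
  RT 180: heading 300 -> 120
  FD 14: (-7,-12.124) -> (-14,0) [heading=120, draw]
  -- iteration 3/4 --
  LT 240: heading 120 -> 0
  LT 180: heading 0 -> 180
  RT 180: heading 180 -> 0
  FD 14: (-14,0) -> (0,0) [heading=0, draw]
  -- iteration 4/4 --
  LT 240: heading 0 -> 240
  LT 180: heading 240 -> 60
  RT 180: heading 60 -> 240
  FD 14: (0,0) -> (-7,-12.124) [heading=240, draw]
]
LT 135: heading 240 -> 15
Final: pos=(-7,-12.124), heading=15, 4 segment(s) drawn

Segment endpoints: x in {-14, -7, -7, 0, 0}, y in {-12.124, -12.124, 0, 0, 0}
xmin=-14, ymin=-12.124, xmax=0, ymax=0

Answer: -14 -12.124 0 0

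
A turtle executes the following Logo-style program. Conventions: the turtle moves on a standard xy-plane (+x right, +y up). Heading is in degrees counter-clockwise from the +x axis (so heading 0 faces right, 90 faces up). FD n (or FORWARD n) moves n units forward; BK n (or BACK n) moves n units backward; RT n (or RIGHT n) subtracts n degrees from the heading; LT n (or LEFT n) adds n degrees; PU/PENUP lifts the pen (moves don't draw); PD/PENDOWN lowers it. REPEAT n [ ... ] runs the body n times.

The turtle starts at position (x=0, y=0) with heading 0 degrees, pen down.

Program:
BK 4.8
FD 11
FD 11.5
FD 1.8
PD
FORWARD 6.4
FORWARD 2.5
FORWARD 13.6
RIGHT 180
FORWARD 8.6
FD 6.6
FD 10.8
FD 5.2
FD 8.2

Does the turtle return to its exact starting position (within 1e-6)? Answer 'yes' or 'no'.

Executing turtle program step by step:
Start: pos=(0,0), heading=0, pen down
BK 4.8: (0,0) -> (-4.8,0) [heading=0, draw]
FD 11: (-4.8,0) -> (6.2,0) [heading=0, draw]
FD 11.5: (6.2,0) -> (17.7,0) [heading=0, draw]
FD 1.8: (17.7,0) -> (19.5,0) [heading=0, draw]
PD: pen down
FD 6.4: (19.5,0) -> (25.9,0) [heading=0, draw]
FD 2.5: (25.9,0) -> (28.4,0) [heading=0, draw]
FD 13.6: (28.4,0) -> (42,0) [heading=0, draw]
RT 180: heading 0 -> 180
FD 8.6: (42,0) -> (33.4,0) [heading=180, draw]
FD 6.6: (33.4,0) -> (26.8,0) [heading=180, draw]
FD 10.8: (26.8,0) -> (16,0) [heading=180, draw]
FD 5.2: (16,0) -> (10.8,0) [heading=180, draw]
FD 8.2: (10.8,0) -> (2.6,0) [heading=180, draw]
Final: pos=(2.6,0), heading=180, 12 segment(s) drawn

Start position: (0, 0)
Final position: (2.6, 0)
Distance = 2.6; >= 1e-6 -> NOT closed

Answer: no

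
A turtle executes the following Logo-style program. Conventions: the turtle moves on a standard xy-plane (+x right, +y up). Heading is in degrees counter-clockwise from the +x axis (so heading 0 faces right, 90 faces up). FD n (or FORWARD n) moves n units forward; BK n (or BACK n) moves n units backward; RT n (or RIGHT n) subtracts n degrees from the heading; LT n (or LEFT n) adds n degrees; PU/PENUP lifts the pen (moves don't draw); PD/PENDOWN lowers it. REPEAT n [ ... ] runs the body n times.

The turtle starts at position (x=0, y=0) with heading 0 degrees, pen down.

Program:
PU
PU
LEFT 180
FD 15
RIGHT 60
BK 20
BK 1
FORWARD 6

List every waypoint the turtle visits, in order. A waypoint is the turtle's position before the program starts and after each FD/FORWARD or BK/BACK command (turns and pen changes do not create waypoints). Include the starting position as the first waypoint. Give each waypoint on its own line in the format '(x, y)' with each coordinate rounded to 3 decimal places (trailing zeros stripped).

Executing turtle program step by step:
Start: pos=(0,0), heading=0, pen down
PU: pen up
PU: pen up
LT 180: heading 0 -> 180
FD 15: (0,0) -> (-15,0) [heading=180, move]
RT 60: heading 180 -> 120
BK 20: (-15,0) -> (-5,-17.321) [heading=120, move]
BK 1: (-5,-17.321) -> (-4.5,-18.187) [heading=120, move]
FD 6: (-4.5,-18.187) -> (-7.5,-12.99) [heading=120, move]
Final: pos=(-7.5,-12.99), heading=120, 0 segment(s) drawn
Waypoints (5 total):
(0, 0)
(-15, 0)
(-5, -17.321)
(-4.5, -18.187)
(-7.5, -12.99)

Answer: (0, 0)
(-15, 0)
(-5, -17.321)
(-4.5, -18.187)
(-7.5, -12.99)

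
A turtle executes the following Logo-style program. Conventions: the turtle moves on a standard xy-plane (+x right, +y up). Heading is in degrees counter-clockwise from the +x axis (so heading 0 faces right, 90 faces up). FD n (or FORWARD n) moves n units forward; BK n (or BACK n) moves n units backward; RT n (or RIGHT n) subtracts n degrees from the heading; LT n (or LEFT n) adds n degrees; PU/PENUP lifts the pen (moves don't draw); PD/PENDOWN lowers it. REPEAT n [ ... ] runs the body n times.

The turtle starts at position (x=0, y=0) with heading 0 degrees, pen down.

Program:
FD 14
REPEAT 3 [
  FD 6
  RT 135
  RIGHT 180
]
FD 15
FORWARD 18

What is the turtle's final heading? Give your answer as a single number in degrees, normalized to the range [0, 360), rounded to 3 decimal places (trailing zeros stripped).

Executing turtle program step by step:
Start: pos=(0,0), heading=0, pen down
FD 14: (0,0) -> (14,0) [heading=0, draw]
REPEAT 3 [
  -- iteration 1/3 --
  FD 6: (14,0) -> (20,0) [heading=0, draw]
  RT 135: heading 0 -> 225
  RT 180: heading 225 -> 45
  -- iteration 2/3 --
  FD 6: (20,0) -> (24.243,4.243) [heading=45, draw]
  RT 135: heading 45 -> 270
  RT 180: heading 270 -> 90
  -- iteration 3/3 --
  FD 6: (24.243,4.243) -> (24.243,10.243) [heading=90, draw]
  RT 135: heading 90 -> 315
  RT 180: heading 315 -> 135
]
FD 15: (24.243,10.243) -> (13.636,20.849) [heading=135, draw]
FD 18: (13.636,20.849) -> (0.908,33.577) [heading=135, draw]
Final: pos=(0.908,33.577), heading=135, 6 segment(s) drawn

Answer: 135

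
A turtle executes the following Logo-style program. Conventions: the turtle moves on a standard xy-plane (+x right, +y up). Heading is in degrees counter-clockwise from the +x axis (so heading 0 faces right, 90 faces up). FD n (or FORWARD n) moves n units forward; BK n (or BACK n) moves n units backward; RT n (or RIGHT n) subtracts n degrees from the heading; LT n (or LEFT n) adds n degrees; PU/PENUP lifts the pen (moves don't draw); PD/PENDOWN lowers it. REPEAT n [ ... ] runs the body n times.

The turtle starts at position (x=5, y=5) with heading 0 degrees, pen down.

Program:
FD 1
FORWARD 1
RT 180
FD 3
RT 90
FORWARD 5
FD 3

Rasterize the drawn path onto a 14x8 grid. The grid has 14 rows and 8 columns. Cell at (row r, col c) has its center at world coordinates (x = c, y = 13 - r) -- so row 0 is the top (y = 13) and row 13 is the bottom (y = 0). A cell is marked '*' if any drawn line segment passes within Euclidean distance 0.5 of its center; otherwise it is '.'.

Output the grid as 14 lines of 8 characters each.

Segment 0: (5,5) -> (6,5)
Segment 1: (6,5) -> (7,5)
Segment 2: (7,5) -> (4,5)
Segment 3: (4,5) -> (4,10)
Segment 4: (4,10) -> (4,13)

Answer: ....*...
....*...
....*...
....*...
....*...
....*...
....*...
....*...
....****
........
........
........
........
........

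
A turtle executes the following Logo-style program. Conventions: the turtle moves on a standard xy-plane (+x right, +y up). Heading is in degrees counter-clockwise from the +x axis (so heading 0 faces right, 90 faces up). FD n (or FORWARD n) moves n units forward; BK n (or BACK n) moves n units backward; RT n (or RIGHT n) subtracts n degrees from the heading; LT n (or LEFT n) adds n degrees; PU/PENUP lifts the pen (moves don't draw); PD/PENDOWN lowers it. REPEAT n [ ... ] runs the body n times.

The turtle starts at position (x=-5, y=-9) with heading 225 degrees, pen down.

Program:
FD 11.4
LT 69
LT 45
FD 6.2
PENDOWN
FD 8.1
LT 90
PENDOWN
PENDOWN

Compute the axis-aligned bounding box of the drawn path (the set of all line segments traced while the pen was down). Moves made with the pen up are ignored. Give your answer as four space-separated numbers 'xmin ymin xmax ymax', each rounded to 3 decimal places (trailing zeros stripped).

Answer: -13.061 -22.186 0.289 -9

Derivation:
Executing turtle program step by step:
Start: pos=(-5,-9), heading=225, pen down
FD 11.4: (-5,-9) -> (-13.061,-17.061) [heading=225, draw]
LT 69: heading 225 -> 294
LT 45: heading 294 -> 339
FD 6.2: (-13.061,-17.061) -> (-7.273,-19.283) [heading=339, draw]
PD: pen down
FD 8.1: (-7.273,-19.283) -> (0.289,-22.186) [heading=339, draw]
LT 90: heading 339 -> 69
PD: pen down
PD: pen down
Final: pos=(0.289,-22.186), heading=69, 3 segment(s) drawn

Segment endpoints: x in {-13.061, -7.273, -5, 0.289}, y in {-22.186, -19.283, -17.061, -9}
xmin=-13.061, ymin=-22.186, xmax=0.289, ymax=-9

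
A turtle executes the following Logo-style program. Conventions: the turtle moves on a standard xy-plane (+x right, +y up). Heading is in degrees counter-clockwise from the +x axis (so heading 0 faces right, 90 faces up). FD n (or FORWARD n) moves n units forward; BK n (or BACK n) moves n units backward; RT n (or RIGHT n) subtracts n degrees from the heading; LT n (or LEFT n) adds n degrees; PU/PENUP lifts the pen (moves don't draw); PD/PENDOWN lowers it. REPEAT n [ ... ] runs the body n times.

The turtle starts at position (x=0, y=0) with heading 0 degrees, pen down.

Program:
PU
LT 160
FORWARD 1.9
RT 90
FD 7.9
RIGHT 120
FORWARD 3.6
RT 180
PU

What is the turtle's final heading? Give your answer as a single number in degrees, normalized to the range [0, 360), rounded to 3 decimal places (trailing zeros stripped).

Answer: 130

Derivation:
Executing turtle program step by step:
Start: pos=(0,0), heading=0, pen down
PU: pen up
LT 160: heading 0 -> 160
FD 1.9: (0,0) -> (-1.785,0.65) [heading=160, move]
RT 90: heading 160 -> 70
FD 7.9: (-1.785,0.65) -> (0.917,8.073) [heading=70, move]
RT 120: heading 70 -> 310
FD 3.6: (0.917,8.073) -> (3.231,5.316) [heading=310, move]
RT 180: heading 310 -> 130
PU: pen up
Final: pos=(3.231,5.316), heading=130, 0 segment(s) drawn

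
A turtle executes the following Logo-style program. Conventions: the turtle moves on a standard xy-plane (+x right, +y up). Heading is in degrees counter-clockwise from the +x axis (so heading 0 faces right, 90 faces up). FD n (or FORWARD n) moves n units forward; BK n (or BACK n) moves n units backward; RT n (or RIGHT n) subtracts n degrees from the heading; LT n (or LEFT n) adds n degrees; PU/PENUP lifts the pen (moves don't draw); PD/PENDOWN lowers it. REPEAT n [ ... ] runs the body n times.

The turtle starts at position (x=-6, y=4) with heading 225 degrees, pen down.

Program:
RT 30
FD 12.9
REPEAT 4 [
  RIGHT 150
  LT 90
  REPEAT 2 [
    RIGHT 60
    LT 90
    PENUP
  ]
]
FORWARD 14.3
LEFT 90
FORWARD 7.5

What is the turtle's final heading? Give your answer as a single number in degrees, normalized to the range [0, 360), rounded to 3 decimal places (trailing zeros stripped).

Answer: 285

Derivation:
Executing turtle program step by step:
Start: pos=(-6,4), heading=225, pen down
RT 30: heading 225 -> 195
FD 12.9: (-6,4) -> (-18.46,0.661) [heading=195, draw]
REPEAT 4 [
  -- iteration 1/4 --
  RT 150: heading 195 -> 45
  LT 90: heading 45 -> 135
  REPEAT 2 [
    -- iteration 1/2 --
    RT 60: heading 135 -> 75
    LT 90: heading 75 -> 165
    PU: pen up
    -- iteration 2/2 --
    RT 60: heading 165 -> 105
    LT 90: heading 105 -> 195
    PU: pen up
  ]
  -- iteration 2/4 --
  RT 150: heading 195 -> 45
  LT 90: heading 45 -> 135
  REPEAT 2 [
    -- iteration 1/2 --
    RT 60: heading 135 -> 75
    LT 90: heading 75 -> 165
    PU: pen up
    -- iteration 2/2 --
    RT 60: heading 165 -> 105
    LT 90: heading 105 -> 195
    PU: pen up
  ]
  -- iteration 3/4 --
  RT 150: heading 195 -> 45
  LT 90: heading 45 -> 135
  REPEAT 2 [
    -- iteration 1/2 --
    RT 60: heading 135 -> 75
    LT 90: heading 75 -> 165
    PU: pen up
    -- iteration 2/2 --
    RT 60: heading 165 -> 105
    LT 90: heading 105 -> 195
    PU: pen up
  ]
  -- iteration 4/4 --
  RT 150: heading 195 -> 45
  LT 90: heading 45 -> 135
  REPEAT 2 [
    -- iteration 1/2 --
    RT 60: heading 135 -> 75
    LT 90: heading 75 -> 165
    PU: pen up
    -- iteration 2/2 --
    RT 60: heading 165 -> 105
    LT 90: heading 105 -> 195
    PU: pen up
  ]
]
FD 14.3: (-18.46,0.661) -> (-32.273,-3.04) [heading=195, move]
LT 90: heading 195 -> 285
FD 7.5: (-32.273,-3.04) -> (-30.332,-10.284) [heading=285, move]
Final: pos=(-30.332,-10.284), heading=285, 1 segment(s) drawn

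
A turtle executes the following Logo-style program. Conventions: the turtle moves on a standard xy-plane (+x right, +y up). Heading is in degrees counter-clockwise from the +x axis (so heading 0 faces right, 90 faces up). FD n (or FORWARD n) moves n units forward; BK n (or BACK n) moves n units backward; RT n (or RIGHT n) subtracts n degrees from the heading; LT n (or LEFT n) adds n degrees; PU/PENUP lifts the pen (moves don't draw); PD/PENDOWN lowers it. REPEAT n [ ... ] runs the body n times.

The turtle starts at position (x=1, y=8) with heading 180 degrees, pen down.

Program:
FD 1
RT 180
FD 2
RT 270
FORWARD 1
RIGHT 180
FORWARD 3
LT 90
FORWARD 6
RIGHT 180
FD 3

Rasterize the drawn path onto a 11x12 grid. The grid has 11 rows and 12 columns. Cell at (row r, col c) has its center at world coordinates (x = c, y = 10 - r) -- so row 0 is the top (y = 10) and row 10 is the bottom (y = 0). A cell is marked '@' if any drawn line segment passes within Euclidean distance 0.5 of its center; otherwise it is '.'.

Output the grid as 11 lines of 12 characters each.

Answer: ............
..@.........
@@@.........
..@.........
..@@@@@@@...
............
............
............
............
............
............

Derivation:
Segment 0: (1,8) -> (0,8)
Segment 1: (0,8) -> (2,8)
Segment 2: (2,8) -> (2,9)
Segment 3: (2,9) -> (2,6)
Segment 4: (2,6) -> (8,6)
Segment 5: (8,6) -> (5,6)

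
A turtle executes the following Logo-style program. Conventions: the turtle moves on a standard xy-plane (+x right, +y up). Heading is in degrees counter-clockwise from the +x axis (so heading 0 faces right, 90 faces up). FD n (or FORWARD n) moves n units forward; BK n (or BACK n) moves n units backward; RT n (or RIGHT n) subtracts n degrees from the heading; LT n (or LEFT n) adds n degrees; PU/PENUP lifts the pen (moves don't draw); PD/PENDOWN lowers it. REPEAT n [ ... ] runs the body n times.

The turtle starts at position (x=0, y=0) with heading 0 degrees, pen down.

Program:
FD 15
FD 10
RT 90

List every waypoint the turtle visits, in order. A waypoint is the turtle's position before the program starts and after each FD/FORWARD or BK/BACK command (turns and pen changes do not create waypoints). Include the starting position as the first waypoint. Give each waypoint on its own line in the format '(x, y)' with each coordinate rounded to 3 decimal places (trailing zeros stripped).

Answer: (0, 0)
(15, 0)
(25, 0)

Derivation:
Executing turtle program step by step:
Start: pos=(0,0), heading=0, pen down
FD 15: (0,0) -> (15,0) [heading=0, draw]
FD 10: (15,0) -> (25,0) [heading=0, draw]
RT 90: heading 0 -> 270
Final: pos=(25,0), heading=270, 2 segment(s) drawn
Waypoints (3 total):
(0, 0)
(15, 0)
(25, 0)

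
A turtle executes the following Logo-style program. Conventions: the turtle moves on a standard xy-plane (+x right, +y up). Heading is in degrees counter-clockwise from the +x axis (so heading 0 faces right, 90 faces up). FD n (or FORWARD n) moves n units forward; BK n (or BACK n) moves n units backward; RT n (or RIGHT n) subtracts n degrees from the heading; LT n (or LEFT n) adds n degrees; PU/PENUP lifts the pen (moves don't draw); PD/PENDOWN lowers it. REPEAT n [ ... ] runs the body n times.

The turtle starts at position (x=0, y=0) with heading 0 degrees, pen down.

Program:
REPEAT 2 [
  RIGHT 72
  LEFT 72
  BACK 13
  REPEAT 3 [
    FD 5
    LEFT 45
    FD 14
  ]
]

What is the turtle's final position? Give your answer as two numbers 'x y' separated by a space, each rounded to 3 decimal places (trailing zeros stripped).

Executing turtle program step by step:
Start: pos=(0,0), heading=0, pen down
REPEAT 2 [
  -- iteration 1/2 --
  RT 72: heading 0 -> 288
  LT 72: heading 288 -> 0
  BK 13: (0,0) -> (-13,0) [heading=0, draw]
  REPEAT 3 [
    -- iteration 1/3 --
    FD 5: (-13,0) -> (-8,0) [heading=0, draw]
    LT 45: heading 0 -> 45
    FD 14: (-8,0) -> (1.899,9.899) [heading=45, draw]
    -- iteration 2/3 --
    FD 5: (1.899,9.899) -> (5.435,13.435) [heading=45, draw]
    LT 45: heading 45 -> 90
    FD 14: (5.435,13.435) -> (5.435,27.435) [heading=90, draw]
    -- iteration 3/3 --
    FD 5: (5.435,27.435) -> (5.435,32.435) [heading=90, draw]
    LT 45: heading 90 -> 135
    FD 14: (5.435,32.435) -> (-4.464,42.335) [heading=135, draw]
  ]
  -- iteration 2/2 --
  RT 72: heading 135 -> 63
  LT 72: heading 63 -> 135
  BK 13: (-4.464,42.335) -> (4.728,33.142) [heading=135, draw]
  REPEAT 3 [
    -- iteration 1/3 --
    FD 5: (4.728,33.142) -> (1.192,36.678) [heading=135, draw]
    LT 45: heading 135 -> 180
    FD 14: (1.192,36.678) -> (-12.808,36.678) [heading=180, draw]
    -- iteration 2/3 --
    FD 5: (-12.808,36.678) -> (-17.808,36.678) [heading=180, draw]
    LT 45: heading 180 -> 225
    FD 14: (-17.808,36.678) -> (-27.707,26.778) [heading=225, draw]
    -- iteration 3/3 --
    FD 5: (-27.707,26.778) -> (-31.243,23.243) [heading=225, draw]
    LT 45: heading 225 -> 270
    FD 14: (-31.243,23.243) -> (-31.243,9.243) [heading=270, draw]
  ]
]
Final: pos=(-31.243,9.243), heading=270, 14 segment(s) drawn

Answer: -31.243 9.243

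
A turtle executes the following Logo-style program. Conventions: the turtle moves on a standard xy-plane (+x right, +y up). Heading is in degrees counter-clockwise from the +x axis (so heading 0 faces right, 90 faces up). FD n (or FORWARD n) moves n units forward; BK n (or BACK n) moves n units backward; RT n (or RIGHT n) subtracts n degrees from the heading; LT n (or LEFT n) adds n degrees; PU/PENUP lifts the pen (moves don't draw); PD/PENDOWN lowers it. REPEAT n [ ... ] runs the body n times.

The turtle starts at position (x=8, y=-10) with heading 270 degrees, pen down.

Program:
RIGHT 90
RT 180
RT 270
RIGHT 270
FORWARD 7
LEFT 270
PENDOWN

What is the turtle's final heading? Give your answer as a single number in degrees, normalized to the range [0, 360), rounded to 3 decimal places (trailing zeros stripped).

Answer: 90

Derivation:
Executing turtle program step by step:
Start: pos=(8,-10), heading=270, pen down
RT 90: heading 270 -> 180
RT 180: heading 180 -> 0
RT 270: heading 0 -> 90
RT 270: heading 90 -> 180
FD 7: (8,-10) -> (1,-10) [heading=180, draw]
LT 270: heading 180 -> 90
PD: pen down
Final: pos=(1,-10), heading=90, 1 segment(s) drawn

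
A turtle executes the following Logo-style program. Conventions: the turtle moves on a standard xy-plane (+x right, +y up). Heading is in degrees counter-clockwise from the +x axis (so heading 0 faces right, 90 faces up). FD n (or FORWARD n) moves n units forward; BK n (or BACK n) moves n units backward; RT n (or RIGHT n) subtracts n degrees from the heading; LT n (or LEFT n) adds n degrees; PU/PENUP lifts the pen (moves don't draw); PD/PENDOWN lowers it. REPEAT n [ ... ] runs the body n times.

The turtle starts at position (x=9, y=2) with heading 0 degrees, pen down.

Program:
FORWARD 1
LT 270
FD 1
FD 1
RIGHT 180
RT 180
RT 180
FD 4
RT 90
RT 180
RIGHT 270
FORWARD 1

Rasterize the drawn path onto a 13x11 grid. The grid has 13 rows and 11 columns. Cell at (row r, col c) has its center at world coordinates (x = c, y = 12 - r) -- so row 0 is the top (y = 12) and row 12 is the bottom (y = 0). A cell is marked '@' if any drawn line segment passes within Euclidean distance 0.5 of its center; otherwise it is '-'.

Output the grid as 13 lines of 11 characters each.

Answer: -----------
-----------
-----------
-----------
-----------
-----------
-----------
-----------
----------@
----------@
---------@@
----------@
----------@

Derivation:
Segment 0: (9,2) -> (10,2)
Segment 1: (10,2) -> (10,1)
Segment 2: (10,1) -> (10,0)
Segment 3: (10,0) -> (10,4)
Segment 4: (10,4) -> (10,3)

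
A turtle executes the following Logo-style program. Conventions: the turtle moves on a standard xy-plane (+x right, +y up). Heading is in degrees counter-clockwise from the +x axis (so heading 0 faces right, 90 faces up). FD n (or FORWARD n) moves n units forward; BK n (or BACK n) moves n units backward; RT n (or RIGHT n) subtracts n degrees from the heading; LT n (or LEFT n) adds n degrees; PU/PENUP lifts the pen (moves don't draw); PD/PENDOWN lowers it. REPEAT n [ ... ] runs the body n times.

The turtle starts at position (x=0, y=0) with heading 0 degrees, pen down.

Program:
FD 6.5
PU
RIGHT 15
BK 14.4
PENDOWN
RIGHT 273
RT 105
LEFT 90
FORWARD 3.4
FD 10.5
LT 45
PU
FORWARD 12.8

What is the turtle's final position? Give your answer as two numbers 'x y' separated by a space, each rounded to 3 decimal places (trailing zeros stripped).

Executing turtle program step by step:
Start: pos=(0,0), heading=0, pen down
FD 6.5: (0,0) -> (6.5,0) [heading=0, draw]
PU: pen up
RT 15: heading 0 -> 345
BK 14.4: (6.5,0) -> (-7.409,3.727) [heading=345, move]
PD: pen down
RT 273: heading 345 -> 72
RT 105: heading 72 -> 327
LT 90: heading 327 -> 57
FD 3.4: (-7.409,3.727) -> (-5.558,6.578) [heading=57, draw]
FD 10.5: (-5.558,6.578) -> (0.161,15.385) [heading=57, draw]
LT 45: heading 57 -> 102
PU: pen up
FD 12.8: (0.161,15.385) -> (-2.5,27.905) [heading=102, move]
Final: pos=(-2.5,27.905), heading=102, 3 segment(s) drawn

Answer: -2.5 27.905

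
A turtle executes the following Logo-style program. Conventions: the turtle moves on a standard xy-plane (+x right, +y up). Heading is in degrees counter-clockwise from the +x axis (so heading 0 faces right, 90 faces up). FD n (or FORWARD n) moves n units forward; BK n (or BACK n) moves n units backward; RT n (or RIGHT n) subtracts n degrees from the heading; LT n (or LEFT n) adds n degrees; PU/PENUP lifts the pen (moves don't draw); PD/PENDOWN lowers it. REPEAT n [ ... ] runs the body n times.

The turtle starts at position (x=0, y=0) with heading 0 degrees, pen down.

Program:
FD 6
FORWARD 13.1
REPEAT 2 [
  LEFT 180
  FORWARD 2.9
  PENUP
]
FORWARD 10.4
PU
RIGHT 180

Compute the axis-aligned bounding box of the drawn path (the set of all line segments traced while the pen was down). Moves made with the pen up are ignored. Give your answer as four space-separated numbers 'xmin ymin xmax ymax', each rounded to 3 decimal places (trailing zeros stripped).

Executing turtle program step by step:
Start: pos=(0,0), heading=0, pen down
FD 6: (0,0) -> (6,0) [heading=0, draw]
FD 13.1: (6,0) -> (19.1,0) [heading=0, draw]
REPEAT 2 [
  -- iteration 1/2 --
  LT 180: heading 0 -> 180
  FD 2.9: (19.1,0) -> (16.2,0) [heading=180, draw]
  PU: pen up
  -- iteration 2/2 --
  LT 180: heading 180 -> 0
  FD 2.9: (16.2,0) -> (19.1,0) [heading=0, move]
  PU: pen up
]
FD 10.4: (19.1,0) -> (29.5,0) [heading=0, move]
PU: pen up
RT 180: heading 0 -> 180
Final: pos=(29.5,0), heading=180, 3 segment(s) drawn

Segment endpoints: x in {0, 6, 16.2, 19.1}, y in {0, 0}
xmin=0, ymin=0, xmax=19.1, ymax=0

Answer: 0 0 19.1 0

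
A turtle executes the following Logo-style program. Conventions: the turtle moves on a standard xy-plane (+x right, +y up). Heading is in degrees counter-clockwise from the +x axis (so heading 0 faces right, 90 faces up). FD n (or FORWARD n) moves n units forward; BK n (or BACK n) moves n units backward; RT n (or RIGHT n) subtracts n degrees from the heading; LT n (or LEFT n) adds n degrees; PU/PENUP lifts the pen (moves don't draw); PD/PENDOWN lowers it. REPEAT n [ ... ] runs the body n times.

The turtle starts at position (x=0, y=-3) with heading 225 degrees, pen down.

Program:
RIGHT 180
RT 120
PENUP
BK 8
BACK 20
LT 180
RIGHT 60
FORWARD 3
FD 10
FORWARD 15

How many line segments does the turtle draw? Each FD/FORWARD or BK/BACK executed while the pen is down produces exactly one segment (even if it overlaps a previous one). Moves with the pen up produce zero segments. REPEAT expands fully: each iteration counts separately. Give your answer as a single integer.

Executing turtle program step by step:
Start: pos=(0,-3), heading=225, pen down
RT 180: heading 225 -> 45
RT 120: heading 45 -> 285
PU: pen up
BK 8: (0,-3) -> (-2.071,4.727) [heading=285, move]
BK 20: (-2.071,4.727) -> (-7.247,24.046) [heading=285, move]
LT 180: heading 285 -> 105
RT 60: heading 105 -> 45
FD 3: (-7.247,24.046) -> (-5.126,26.167) [heading=45, move]
FD 10: (-5.126,26.167) -> (1.945,33.238) [heading=45, move]
FD 15: (1.945,33.238) -> (12.552,43.845) [heading=45, move]
Final: pos=(12.552,43.845), heading=45, 0 segment(s) drawn
Segments drawn: 0

Answer: 0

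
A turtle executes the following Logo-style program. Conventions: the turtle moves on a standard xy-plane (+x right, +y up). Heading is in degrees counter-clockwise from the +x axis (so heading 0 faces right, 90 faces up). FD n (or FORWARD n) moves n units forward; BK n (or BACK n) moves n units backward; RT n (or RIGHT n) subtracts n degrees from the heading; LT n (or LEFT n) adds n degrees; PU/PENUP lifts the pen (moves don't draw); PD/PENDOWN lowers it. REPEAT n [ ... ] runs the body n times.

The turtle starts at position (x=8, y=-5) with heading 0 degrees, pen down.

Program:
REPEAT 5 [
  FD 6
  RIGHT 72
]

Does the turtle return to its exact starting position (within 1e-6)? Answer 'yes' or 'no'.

Executing turtle program step by step:
Start: pos=(8,-5), heading=0, pen down
REPEAT 5 [
  -- iteration 1/5 --
  FD 6: (8,-5) -> (14,-5) [heading=0, draw]
  RT 72: heading 0 -> 288
  -- iteration 2/5 --
  FD 6: (14,-5) -> (15.854,-10.706) [heading=288, draw]
  RT 72: heading 288 -> 216
  -- iteration 3/5 --
  FD 6: (15.854,-10.706) -> (11,-14.233) [heading=216, draw]
  RT 72: heading 216 -> 144
  -- iteration 4/5 --
  FD 6: (11,-14.233) -> (6.146,-10.706) [heading=144, draw]
  RT 72: heading 144 -> 72
  -- iteration 5/5 --
  FD 6: (6.146,-10.706) -> (8,-5) [heading=72, draw]
  RT 72: heading 72 -> 0
]
Final: pos=(8,-5), heading=0, 5 segment(s) drawn

Start position: (8, -5)
Final position: (8, -5)
Distance = 0; < 1e-6 -> CLOSED

Answer: yes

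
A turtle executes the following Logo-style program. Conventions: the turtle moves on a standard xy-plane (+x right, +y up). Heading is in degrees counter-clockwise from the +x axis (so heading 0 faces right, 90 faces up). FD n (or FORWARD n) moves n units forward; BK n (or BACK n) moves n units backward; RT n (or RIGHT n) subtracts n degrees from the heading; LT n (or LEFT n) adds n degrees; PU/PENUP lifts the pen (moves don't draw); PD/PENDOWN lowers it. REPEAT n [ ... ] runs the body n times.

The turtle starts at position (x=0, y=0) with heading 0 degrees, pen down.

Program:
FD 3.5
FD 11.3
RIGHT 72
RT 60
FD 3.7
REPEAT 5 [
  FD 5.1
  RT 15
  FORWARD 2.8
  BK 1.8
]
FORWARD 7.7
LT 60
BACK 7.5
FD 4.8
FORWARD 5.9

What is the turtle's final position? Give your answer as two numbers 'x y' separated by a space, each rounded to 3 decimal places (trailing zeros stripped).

Answer: -24.5 -8.591

Derivation:
Executing turtle program step by step:
Start: pos=(0,0), heading=0, pen down
FD 3.5: (0,0) -> (3.5,0) [heading=0, draw]
FD 11.3: (3.5,0) -> (14.8,0) [heading=0, draw]
RT 72: heading 0 -> 288
RT 60: heading 288 -> 228
FD 3.7: (14.8,0) -> (12.324,-2.75) [heading=228, draw]
REPEAT 5 [
  -- iteration 1/5 --
  FD 5.1: (12.324,-2.75) -> (8.912,-6.54) [heading=228, draw]
  RT 15: heading 228 -> 213
  FD 2.8: (8.912,-6.54) -> (6.563,-8.065) [heading=213, draw]
  BK 1.8: (6.563,-8.065) -> (8.073,-7.084) [heading=213, draw]
  -- iteration 2/5 --
  FD 5.1: (8.073,-7.084) -> (3.796,-9.862) [heading=213, draw]
  RT 15: heading 213 -> 198
  FD 2.8: (3.796,-9.862) -> (1.133,-10.727) [heading=198, draw]
  BK 1.8: (1.133,-10.727) -> (2.845,-10.171) [heading=198, draw]
  -- iteration 3/5 --
  FD 5.1: (2.845,-10.171) -> (-2.006,-11.747) [heading=198, draw]
  RT 15: heading 198 -> 183
  FD 2.8: (-2.006,-11.747) -> (-4.802,-11.894) [heading=183, draw]
  BK 1.8: (-4.802,-11.894) -> (-3.004,-11.799) [heading=183, draw]
  -- iteration 4/5 --
  FD 5.1: (-3.004,-11.799) -> (-8.097,-12.066) [heading=183, draw]
  RT 15: heading 183 -> 168
  FD 2.8: (-8.097,-12.066) -> (-10.836,-11.484) [heading=168, draw]
  BK 1.8: (-10.836,-11.484) -> (-9.075,-11.858) [heading=168, draw]
  -- iteration 5/5 --
  FD 5.1: (-9.075,-11.858) -> (-14.064,-10.798) [heading=168, draw]
  RT 15: heading 168 -> 153
  FD 2.8: (-14.064,-10.798) -> (-16.559,-9.527) [heading=153, draw]
  BK 1.8: (-16.559,-9.527) -> (-14.955,-10.344) [heading=153, draw]
]
FD 7.7: (-14.955,-10.344) -> (-21.816,-6.848) [heading=153, draw]
LT 60: heading 153 -> 213
BK 7.5: (-21.816,-6.848) -> (-15.526,-2.763) [heading=213, draw]
FD 4.8: (-15.526,-2.763) -> (-19.551,-5.378) [heading=213, draw]
FD 5.9: (-19.551,-5.378) -> (-24.5,-8.591) [heading=213, draw]
Final: pos=(-24.5,-8.591), heading=213, 22 segment(s) drawn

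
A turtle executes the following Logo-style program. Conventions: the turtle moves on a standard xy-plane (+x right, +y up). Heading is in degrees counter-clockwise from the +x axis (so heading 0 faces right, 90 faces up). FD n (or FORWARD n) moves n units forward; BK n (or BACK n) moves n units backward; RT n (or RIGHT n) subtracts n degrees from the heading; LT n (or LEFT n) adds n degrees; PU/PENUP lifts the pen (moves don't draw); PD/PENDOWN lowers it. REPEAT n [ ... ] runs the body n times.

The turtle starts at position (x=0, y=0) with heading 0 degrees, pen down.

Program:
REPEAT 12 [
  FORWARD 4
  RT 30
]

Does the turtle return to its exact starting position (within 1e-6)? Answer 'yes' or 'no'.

Answer: yes

Derivation:
Executing turtle program step by step:
Start: pos=(0,0), heading=0, pen down
REPEAT 12 [
  -- iteration 1/12 --
  FD 4: (0,0) -> (4,0) [heading=0, draw]
  RT 30: heading 0 -> 330
  -- iteration 2/12 --
  FD 4: (4,0) -> (7.464,-2) [heading=330, draw]
  RT 30: heading 330 -> 300
  -- iteration 3/12 --
  FD 4: (7.464,-2) -> (9.464,-5.464) [heading=300, draw]
  RT 30: heading 300 -> 270
  -- iteration 4/12 --
  FD 4: (9.464,-5.464) -> (9.464,-9.464) [heading=270, draw]
  RT 30: heading 270 -> 240
  -- iteration 5/12 --
  FD 4: (9.464,-9.464) -> (7.464,-12.928) [heading=240, draw]
  RT 30: heading 240 -> 210
  -- iteration 6/12 --
  FD 4: (7.464,-12.928) -> (4,-14.928) [heading=210, draw]
  RT 30: heading 210 -> 180
  -- iteration 7/12 --
  FD 4: (4,-14.928) -> (0,-14.928) [heading=180, draw]
  RT 30: heading 180 -> 150
  -- iteration 8/12 --
  FD 4: (0,-14.928) -> (-3.464,-12.928) [heading=150, draw]
  RT 30: heading 150 -> 120
  -- iteration 9/12 --
  FD 4: (-3.464,-12.928) -> (-5.464,-9.464) [heading=120, draw]
  RT 30: heading 120 -> 90
  -- iteration 10/12 --
  FD 4: (-5.464,-9.464) -> (-5.464,-5.464) [heading=90, draw]
  RT 30: heading 90 -> 60
  -- iteration 11/12 --
  FD 4: (-5.464,-5.464) -> (-3.464,-2) [heading=60, draw]
  RT 30: heading 60 -> 30
  -- iteration 12/12 --
  FD 4: (-3.464,-2) -> (0,0) [heading=30, draw]
  RT 30: heading 30 -> 0
]
Final: pos=(0,0), heading=0, 12 segment(s) drawn

Start position: (0, 0)
Final position: (0, 0)
Distance = 0; < 1e-6 -> CLOSED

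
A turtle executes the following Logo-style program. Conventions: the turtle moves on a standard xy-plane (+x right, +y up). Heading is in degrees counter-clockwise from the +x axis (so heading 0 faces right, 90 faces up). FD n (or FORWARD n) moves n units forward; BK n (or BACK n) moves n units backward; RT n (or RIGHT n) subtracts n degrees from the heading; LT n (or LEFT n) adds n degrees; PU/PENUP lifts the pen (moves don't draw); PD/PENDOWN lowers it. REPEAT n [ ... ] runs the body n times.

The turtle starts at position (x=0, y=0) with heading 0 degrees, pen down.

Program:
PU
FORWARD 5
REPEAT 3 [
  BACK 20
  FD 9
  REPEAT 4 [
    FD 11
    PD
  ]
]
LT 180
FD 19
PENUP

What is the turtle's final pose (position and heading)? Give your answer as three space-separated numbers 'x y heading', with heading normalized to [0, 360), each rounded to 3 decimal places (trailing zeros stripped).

Answer: 85 0 180

Derivation:
Executing turtle program step by step:
Start: pos=(0,0), heading=0, pen down
PU: pen up
FD 5: (0,0) -> (5,0) [heading=0, move]
REPEAT 3 [
  -- iteration 1/3 --
  BK 20: (5,0) -> (-15,0) [heading=0, move]
  FD 9: (-15,0) -> (-6,0) [heading=0, move]
  REPEAT 4 [
    -- iteration 1/4 --
    FD 11: (-6,0) -> (5,0) [heading=0, move]
    PD: pen down
    -- iteration 2/4 --
    FD 11: (5,0) -> (16,0) [heading=0, draw]
    PD: pen down
    -- iteration 3/4 --
    FD 11: (16,0) -> (27,0) [heading=0, draw]
    PD: pen down
    -- iteration 4/4 --
    FD 11: (27,0) -> (38,0) [heading=0, draw]
    PD: pen down
  ]
  -- iteration 2/3 --
  BK 20: (38,0) -> (18,0) [heading=0, draw]
  FD 9: (18,0) -> (27,0) [heading=0, draw]
  REPEAT 4 [
    -- iteration 1/4 --
    FD 11: (27,0) -> (38,0) [heading=0, draw]
    PD: pen down
    -- iteration 2/4 --
    FD 11: (38,0) -> (49,0) [heading=0, draw]
    PD: pen down
    -- iteration 3/4 --
    FD 11: (49,0) -> (60,0) [heading=0, draw]
    PD: pen down
    -- iteration 4/4 --
    FD 11: (60,0) -> (71,0) [heading=0, draw]
    PD: pen down
  ]
  -- iteration 3/3 --
  BK 20: (71,0) -> (51,0) [heading=0, draw]
  FD 9: (51,0) -> (60,0) [heading=0, draw]
  REPEAT 4 [
    -- iteration 1/4 --
    FD 11: (60,0) -> (71,0) [heading=0, draw]
    PD: pen down
    -- iteration 2/4 --
    FD 11: (71,0) -> (82,0) [heading=0, draw]
    PD: pen down
    -- iteration 3/4 --
    FD 11: (82,0) -> (93,0) [heading=0, draw]
    PD: pen down
    -- iteration 4/4 --
    FD 11: (93,0) -> (104,0) [heading=0, draw]
    PD: pen down
  ]
]
LT 180: heading 0 -> 180
FD 19: (104,0) -> (85,0) [heading=180, draw]
PU: pen up
Final: pos=(85,0), heading=180, 16 segment(s) drawn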